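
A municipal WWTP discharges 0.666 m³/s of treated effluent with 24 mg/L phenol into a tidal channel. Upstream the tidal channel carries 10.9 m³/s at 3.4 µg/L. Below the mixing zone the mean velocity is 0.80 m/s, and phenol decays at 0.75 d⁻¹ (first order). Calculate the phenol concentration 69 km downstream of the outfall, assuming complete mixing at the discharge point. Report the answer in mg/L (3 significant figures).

3.4 µg/L = 0.0034 mg/L.
After complete mixing, C₀ = (0.666·24 + 10.9·0.0034) / 11.57 = 1.385 mg/L.
Travel time t = 6.9e+04 m / 0.80 m/s = 8.625e+04 s = 0.9983 d.
C = 1.385·exp(−0.75·0.9983) = 1.385·0.473 = 0.6552 mg/L.

0.655 mg/L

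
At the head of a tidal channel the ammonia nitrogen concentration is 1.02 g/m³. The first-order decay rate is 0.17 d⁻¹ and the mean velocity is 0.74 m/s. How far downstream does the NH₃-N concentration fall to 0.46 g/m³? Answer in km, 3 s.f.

299 km

From C = C₀·e^(−kt), t = ln(C₀/C)/k = ln(1.02/0.46)/0.17 = 0.7963/0.17 = 4.684 d.
Distance = v·t = 0.74 m/s × 4.047e+05 s = 2.995e+05 m = 299.5 km.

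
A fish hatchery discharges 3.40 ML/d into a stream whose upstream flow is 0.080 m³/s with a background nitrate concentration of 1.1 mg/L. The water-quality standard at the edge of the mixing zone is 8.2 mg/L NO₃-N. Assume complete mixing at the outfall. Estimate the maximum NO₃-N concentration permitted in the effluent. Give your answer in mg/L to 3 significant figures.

3.40 ML/d = 0.03935 m³/s.
Mass balance: 8.2·0.1194 = 0.03935·Cₑ + 0.08·1.1.
Cₑ = (0.9787 − 0.088) / 0.03935 = 22.63 mg/L.

22.6 mg/L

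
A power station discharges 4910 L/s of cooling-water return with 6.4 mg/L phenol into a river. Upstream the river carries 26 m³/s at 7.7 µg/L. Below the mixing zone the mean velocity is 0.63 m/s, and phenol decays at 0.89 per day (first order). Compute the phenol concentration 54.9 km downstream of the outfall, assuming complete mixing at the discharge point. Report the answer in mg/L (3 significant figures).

4910 L/s = 4.91 m³/s.
7.7 µg/L = 0.0077 mg/L.
After complete mixing, C₀ = (4.91·6.4 + 26·0.0077) / 30.91 = 1.023 mg/L.
Travel time t = 5.49e+04 m / 0.63 m/s = 8.714e+04 s = 1.009 d.
C = 1.023·exp(−0.89·1.009) = 1.023·0.4075 = 0.4169 mg/L.

0.417 mg/L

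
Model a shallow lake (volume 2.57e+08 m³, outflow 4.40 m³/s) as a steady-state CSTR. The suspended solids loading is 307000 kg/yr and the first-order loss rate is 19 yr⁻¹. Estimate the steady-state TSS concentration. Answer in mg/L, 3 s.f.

Outflow Q = 4.40 m³/s × 3.156e+07 s/yr = 1.389e+08 m³/yr.
Steady-state CSTR mass balance: W = Q·C + k·V·C, so C = W/(Q + kV).
Q + kV = 1.389e+08 + 19·2.57e+08 = 5.022e+09 m³/yr.
C = 307000/5.022e+09 = 6.113e-05 kg/m³ = 0.06113 mg/L.

0.0611 mg/L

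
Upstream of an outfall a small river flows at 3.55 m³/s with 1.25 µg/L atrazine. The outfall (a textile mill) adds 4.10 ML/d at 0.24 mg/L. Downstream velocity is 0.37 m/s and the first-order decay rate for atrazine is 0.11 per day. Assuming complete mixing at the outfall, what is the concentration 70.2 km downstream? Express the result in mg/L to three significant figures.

4.10 ML/d = 0.04745 m³/s.
1.25 µg/L = 0.00125 mg/L.
After complete mixing, C₀ = (0.04745·0.24 + 3.55·0.00125) / 3.597 = 0.004399 mg/L.
Travel time t = 7.02e+04 m / 0.37 m/s = 1.897e+05 s = 2.196 d.
C = 0.004399·exp(−0.11·2.196) = 0.004399·0.7854 = 0.003455 mg/L.

0.00346 mg/L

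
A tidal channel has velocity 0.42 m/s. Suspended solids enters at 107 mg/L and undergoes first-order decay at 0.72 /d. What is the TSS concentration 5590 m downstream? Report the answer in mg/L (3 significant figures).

Travel time t = 5590 m / 0.42 m/s = 5590/0.42 = 1.331e+04 s = 0.154 d.
First-order decay: C = 107·exp(−0.72·0.154) = 107·0.895 = 95.77 mg/L.

95.8 mg/L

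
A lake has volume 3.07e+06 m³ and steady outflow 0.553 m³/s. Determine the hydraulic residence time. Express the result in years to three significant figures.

Q = 0.553 m³/s × 3.156e+07 s/yr = 1.745e+07 m³/yr.
Hydraulic residence time τ = V/Q = 3.07e+06/1.745e+07 = 0.1759 yr.

0.176 yr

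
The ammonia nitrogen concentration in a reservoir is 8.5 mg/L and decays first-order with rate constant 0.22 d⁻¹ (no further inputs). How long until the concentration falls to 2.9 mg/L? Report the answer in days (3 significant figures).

4.89 d

t = ln(C₀/C)/k = ln(8.5/2.9)/0.22 = 1.075/0.22 = 4.888 d.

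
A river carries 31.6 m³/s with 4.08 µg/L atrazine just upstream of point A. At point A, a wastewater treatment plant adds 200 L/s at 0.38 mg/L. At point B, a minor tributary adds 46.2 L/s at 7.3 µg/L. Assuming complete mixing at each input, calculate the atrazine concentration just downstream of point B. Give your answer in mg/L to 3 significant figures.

0.00645 mg/L

4.08 µg/L = 0.00408 mg/L.
200 L/s = 0.2 m³/s.
After input A: C = (31.6·0.00408 + 0.2·0.38) / 31.8 = 0.006444 mg/L.
46.2 L/s = 0.0462 m³/s.
7.3 µg/L = 0.0073 mg/L.
After input B: C = (31.8·0.006444 + 0.0462·0.0073) / 31.85 = 0.006446 mg/L.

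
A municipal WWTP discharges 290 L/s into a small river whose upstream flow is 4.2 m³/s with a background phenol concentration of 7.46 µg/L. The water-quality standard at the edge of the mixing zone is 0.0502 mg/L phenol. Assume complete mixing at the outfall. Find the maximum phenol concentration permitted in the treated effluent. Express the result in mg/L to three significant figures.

0.669 mg/L

290 L/s = 0.29 m³/s.
7.46 µg/L = 0.00746 mg/L.
Mass balance: 0.0502·4.49 = 0.29·Cₑ + 4.2·0.00746.
Cₑ = (0.2254 − 0.03133) / 0.29 = 0.6692 mg/L.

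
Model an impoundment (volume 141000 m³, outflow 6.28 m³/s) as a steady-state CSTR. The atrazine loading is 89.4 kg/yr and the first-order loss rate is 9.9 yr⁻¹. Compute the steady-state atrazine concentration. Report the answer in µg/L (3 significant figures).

Outflow Q = 6.28 m³/s × 3.156e+07 s/yr = 1.982e+08 m³/yr.
Steady-state CSTR mass balance: W = Q·C + k·V·C, so C = W/(Q + kV).
Q + kV = 1.982e+08 + 9.9·141000 = 1.996e+08 m³/yr.
C = 89.4/1.996e+08 = 4.479e-07 kg/m³ = 0.0004479 mg/L = 0.4479 µg/L.

0.448 µg/L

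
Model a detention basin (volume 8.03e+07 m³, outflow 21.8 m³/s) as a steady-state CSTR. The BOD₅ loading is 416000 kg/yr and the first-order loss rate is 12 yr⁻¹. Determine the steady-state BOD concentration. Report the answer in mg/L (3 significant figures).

Outflow Q = 21.8 m³/s × 3.156e+07 s/yr = 6.88e+08 m³/yr.
Steady-state CSTR mass balance: W = Q·C + k·V·C, so C = W/(Q + kV).
Q + kV = 6.88e+08 + 12·8.03e+07 = 1.652e+09 m³/yr.
C = 416000/1.652e+09 = 0.0002519 kg/m³ = 0.2519 mg/L.

0.252 mg/L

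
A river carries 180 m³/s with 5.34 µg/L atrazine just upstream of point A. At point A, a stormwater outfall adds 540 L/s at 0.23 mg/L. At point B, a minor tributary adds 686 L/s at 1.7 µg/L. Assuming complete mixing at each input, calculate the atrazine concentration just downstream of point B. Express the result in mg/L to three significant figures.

5.34 µg/L = 0.00534 mg/L.
540 L/s = 0.54 m³/s.
After input A: C = (180·0.00534 + 0.54·0.23) / 180.5 = 0.006012 mg/L.
686 L/s = 0.686 m³/s.
1.7 µg/L = 0.0017 mg/L.
After input B: C = (180.5·0.006012 + 0.686·0.0017) / 181.2 = 0.005996 mg/L.

0.00600 mg/L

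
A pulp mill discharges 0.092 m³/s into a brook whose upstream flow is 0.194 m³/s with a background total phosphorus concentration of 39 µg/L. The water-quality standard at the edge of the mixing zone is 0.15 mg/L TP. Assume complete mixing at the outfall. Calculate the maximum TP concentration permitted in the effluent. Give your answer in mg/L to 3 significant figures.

39 µg/L = 0.039 mg/L.
Mass balance: 0.15·0.286 = 0.092·Cₑ + 0.194·0.039.
Cₑ = (0.0429 − 0.007566) / 0.092 = 0.3841 mg/L.

0.384 mg/L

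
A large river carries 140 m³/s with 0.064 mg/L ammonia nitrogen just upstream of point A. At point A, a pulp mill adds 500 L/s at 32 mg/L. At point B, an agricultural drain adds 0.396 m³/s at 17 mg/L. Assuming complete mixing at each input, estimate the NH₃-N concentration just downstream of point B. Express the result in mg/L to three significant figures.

0.225 mg/L

500 L/s = 0.5 m³/s.
After input A: C = (140·0.064 + 0.5·32) / 140.5 = 0.1777 mg/L.
After input B: C = (140.5·0.1777 + 0.396·17) / 140.9 = 0.2249 mg/L.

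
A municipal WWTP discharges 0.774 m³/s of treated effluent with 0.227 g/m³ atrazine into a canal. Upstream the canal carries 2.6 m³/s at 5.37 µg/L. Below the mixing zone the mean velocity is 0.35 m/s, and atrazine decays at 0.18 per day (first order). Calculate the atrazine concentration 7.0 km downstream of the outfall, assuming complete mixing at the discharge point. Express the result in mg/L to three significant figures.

0.0539 mg/L

5.37 µg/L = 0.00537 mg/L.
After complete mixing, C₀ = (0.774·0.227 + 2.6·0.00537) / 3.374 = 0.05621 mg/L.
Travel time t = 7000 m / 0.35 m/s = 2e+04 s = 0.2315 d.
C = 0.05621·exp(−0.18·0.2315) = 0.05621·0.9592 = 0.05392 mg/L.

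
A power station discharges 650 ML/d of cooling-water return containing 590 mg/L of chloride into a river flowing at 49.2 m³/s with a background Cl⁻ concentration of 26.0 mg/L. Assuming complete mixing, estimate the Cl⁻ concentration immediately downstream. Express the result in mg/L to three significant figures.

101 mg/L

650 ML/d = 7.523 m³/s.
Flow-weighted mixing gives C = (7.523·590 + 49.2·26) / (7.523 + 49.2) = 5718/56.72 = 100.8 mg/L.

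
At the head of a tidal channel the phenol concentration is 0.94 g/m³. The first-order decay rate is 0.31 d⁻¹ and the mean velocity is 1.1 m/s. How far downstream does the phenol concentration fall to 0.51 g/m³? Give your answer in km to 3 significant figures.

From C = C₀·e^(−kt), t = ln(C₀/C)/k = ln(0.94/0.51)/0.31 = 0.6115/0.31 = 1.972 d.
Distance = v·t = 1.1 m/s × 1.704e+05 s = 1.875e+05 m = 187.5 km.

187 km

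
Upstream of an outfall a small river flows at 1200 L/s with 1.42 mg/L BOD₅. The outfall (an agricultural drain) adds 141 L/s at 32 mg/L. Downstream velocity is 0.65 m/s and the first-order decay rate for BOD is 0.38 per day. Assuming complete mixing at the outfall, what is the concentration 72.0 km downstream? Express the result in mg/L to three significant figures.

2.85 mg/L

141 L/s = 0.141 m³/s.
1200 L/s = 1.2 m³/s.
After complete mixing, C₀ = (0.141·32 + 1.2·1.42) / 1.341 = 4.635 mg/L.
Travel time t = 7.2e+04 m / 0.65 m/s = 1.108e+05 s = 1.282 d.
C = 4.635·exp(−0.38·1.282) = 4.635·0.6144 = 2.848 mg/L.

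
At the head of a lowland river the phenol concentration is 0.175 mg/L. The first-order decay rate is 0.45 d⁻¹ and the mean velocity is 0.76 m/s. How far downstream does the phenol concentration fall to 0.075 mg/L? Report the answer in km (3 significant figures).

From C = C₀·e^(−kt), t = ln(C₀/C)/k = ln(0.175/0.075)/0.45 = 0.8473/0.45 = 1.883 d.
Distance = v·t = 0.76 m/s × 1.627e+05 s = 1.236e+05 m = 123.6 km.

124 km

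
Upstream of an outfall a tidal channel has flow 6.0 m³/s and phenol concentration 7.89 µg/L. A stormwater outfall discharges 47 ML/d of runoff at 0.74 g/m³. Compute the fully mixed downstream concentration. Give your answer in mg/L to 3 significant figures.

0.0687 mg/L

47 ML/d = 0.544 m³/s.
7.89 µg/L = 0.00789 mg/L.
Flow-weighted mixing gives C = (0.544·0.74 + 6·0.00789) / (0.544 + 6) = 0.4499/6.544 = 0.06875 mg/L.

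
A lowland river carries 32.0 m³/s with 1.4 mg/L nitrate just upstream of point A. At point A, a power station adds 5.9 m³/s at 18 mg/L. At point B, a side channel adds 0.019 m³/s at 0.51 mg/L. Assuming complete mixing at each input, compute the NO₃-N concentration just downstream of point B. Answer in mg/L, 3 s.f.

After input A: C = (32·1.4 + 5.9·18) / 37.9 = 3.984 mg/L.
After input B: C = (37.9·3.984 + 0.019·0.51) / 37.92 = 3.982 mg/L.

3.98 mg/L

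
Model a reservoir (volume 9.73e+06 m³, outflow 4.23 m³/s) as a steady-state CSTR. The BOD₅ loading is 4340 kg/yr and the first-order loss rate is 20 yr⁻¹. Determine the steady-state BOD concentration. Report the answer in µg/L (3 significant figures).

Outflow Q = 4.23 m³/s × 3.156e+07 s/yr = 1.335e+08 m³/yr.
Steady-state CSTR mass balance: W = Q·C + k·V·C, so C = W/(Q + kV).
Q + kV = 1.335e+08 + 20·9.73e+06 = 3.281e+08 m³/yr.
C = 4340/3.281e+08 = 1.323e-05 kg/m³ = 0.01323 mg/L = 13.23 µg/L.

13.2 µg/L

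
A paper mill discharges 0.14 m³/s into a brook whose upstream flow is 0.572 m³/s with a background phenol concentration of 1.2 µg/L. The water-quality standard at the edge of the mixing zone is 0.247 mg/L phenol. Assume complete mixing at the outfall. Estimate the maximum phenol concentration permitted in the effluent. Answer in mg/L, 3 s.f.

1.2 µg/L = 0.0012 mg/L.
Mass balance: 0.247·0.712 = 0.14·Cₑ + 0.572·0.0012.
Cₑ = (0.1759 − 0.0006864) / 0.14 = 1.251 mg/L.

1.25 mg/L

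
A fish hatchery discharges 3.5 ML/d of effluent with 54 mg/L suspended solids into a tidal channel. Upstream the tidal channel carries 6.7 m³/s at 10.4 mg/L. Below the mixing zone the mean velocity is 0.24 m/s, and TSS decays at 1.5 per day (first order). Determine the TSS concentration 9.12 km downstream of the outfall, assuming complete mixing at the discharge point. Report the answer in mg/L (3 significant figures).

3.5 ML/d = 0.04051 m³/s.
After complete mixing, C₀ = (0.04051·54 + 6.7·10.4) / 6.741 = 10.66 mg/L.
Travel time t = 9120 m / 0.24 m/s = 3.8e+04 s = 0.4398 d.
C = 10.66·exp(−1.5·0.4398) = 10.66·0.517 = 5.512 mg/L.

5.51 mg/L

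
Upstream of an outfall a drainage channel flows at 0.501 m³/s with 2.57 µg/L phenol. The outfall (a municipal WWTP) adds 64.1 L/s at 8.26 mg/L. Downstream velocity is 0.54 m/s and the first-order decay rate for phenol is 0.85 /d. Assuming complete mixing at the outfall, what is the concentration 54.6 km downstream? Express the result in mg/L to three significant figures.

0.347 mg/L

64.1 L/s = 0.0641 m³/s.
2.57 µg/L = 0.00257 mg/L.
After complete mixing, C₀ = (0.0641·8.26 + 0.501·0.00257) / 0.5651 = 0.9392 mg/L.
Travel time t = 5.46e+04 m / 0.54 m/s = 1.011e+05 s = 1.17 d.
C = 0.9392·exp(−0.85·1.17) = 0.9392·0.3698 = 0.3473 mg/L.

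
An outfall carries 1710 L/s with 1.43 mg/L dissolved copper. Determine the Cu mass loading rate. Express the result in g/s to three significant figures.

1710 L/s = 1.71 m³/s.
Mass flux = Q·C = 1.71 m³/s × 1.43 g/m³ = 2.445 g/s.

2.45 g/s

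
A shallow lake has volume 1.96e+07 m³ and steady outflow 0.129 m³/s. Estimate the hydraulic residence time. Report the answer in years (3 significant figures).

4.81 yr

Q = 0.129 m³/s × 3.156e+07 s/yr = 4.071e+06 m³/yr.
Hydraulic residence time τ = V/Q = 1.96e+07/4.071e+06 = 4.815 yr.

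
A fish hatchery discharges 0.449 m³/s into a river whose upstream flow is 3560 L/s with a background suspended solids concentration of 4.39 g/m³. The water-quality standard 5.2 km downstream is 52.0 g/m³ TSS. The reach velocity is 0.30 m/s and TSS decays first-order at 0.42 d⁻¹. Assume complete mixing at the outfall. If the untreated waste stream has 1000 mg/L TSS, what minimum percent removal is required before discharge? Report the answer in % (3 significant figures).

3560 L/s = 3.56 m³/s.
Travel time to the compliance point: t = 5200/0.30 = 1.733e+04 s = 0.2006 d; decay factor exp(−0.42·0.2006) = 0.9192.
So the concentration just after mixing may be at most 52/0.9192 = 56.57 mg/L.
Mass balance: 56.57·4.009 = 0.449·Cₑ + 3.56·4.39.
Cₑ = (226.8 − 15.63) / 0.449 = 470.3 mg/L.
Required removal = 1 − 470.3/1000 = 52.97 %.

53.0 %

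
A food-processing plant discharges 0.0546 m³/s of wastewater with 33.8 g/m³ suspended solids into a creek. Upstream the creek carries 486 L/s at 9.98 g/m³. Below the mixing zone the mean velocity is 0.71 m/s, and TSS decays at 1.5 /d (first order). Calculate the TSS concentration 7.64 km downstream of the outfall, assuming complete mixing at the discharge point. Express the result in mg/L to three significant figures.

10.3 mg/L

486 L/s = 0.486 m³/s.
After complete mixing, C₀ = (0.0546·33.8 + 0.486·9.98) / 0.5406 = 12.39 mg/L.
Travel time t = 7640 m / 0.71 m/s = 1.076e+04 s = 0.1245 d.
C = 12.39·exp(−1.5·0.1245) = 12.39·0.8296 = 10.28 mg/L.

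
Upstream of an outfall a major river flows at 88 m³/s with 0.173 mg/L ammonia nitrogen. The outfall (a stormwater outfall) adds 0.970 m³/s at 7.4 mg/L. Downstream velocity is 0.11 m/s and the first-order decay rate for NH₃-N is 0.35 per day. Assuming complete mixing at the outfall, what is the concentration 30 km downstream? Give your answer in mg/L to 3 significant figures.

After complete mixing, C₀ = (0.97·7.4 + 88·0.173) / 88.97 = 0.2518 mg/L.
Travel time t = 3e+04 m / 0.11 m/s = 2.727e+05 s = 3.157 d.
C = 0.2518·exp(−0.35·3.157) = 0.2518·0.3313 = 0.08341 mg/L.

0.0834 mg/L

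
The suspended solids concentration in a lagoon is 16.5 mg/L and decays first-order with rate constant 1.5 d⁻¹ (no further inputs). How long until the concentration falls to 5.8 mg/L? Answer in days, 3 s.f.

0.697 d

t = ln(C₀/C)/k = ln(16.5/5.8)/1.5 = 1.046/1.5 = 0.697 d.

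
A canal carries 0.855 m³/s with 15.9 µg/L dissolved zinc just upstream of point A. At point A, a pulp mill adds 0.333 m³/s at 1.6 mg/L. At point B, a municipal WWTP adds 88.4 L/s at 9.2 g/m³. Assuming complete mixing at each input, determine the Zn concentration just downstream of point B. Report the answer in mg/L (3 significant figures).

1.07 mg/L

15.9 µg/L = 0.0159 mg/L.
After input A: C = (0.855·0.0159 + 0.333·1.6) / 1.188 = 0.4599 mg/L.
88.4 L/s = 0.0884 m³/s.
After input B: C = (1.188·0.4599 + 0.0884·9.2) / 1.276 = 1.065 mg/L.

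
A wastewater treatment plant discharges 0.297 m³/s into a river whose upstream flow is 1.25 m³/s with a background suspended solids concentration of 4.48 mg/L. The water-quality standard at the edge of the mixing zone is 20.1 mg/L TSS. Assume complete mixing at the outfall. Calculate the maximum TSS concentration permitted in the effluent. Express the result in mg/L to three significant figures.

85.8 mg/L

Mass balance: 20.1·1.547 = 0.297·Cₑ + 1.25·4.48.
Cₑ = (31.09 − 5.6) / 0.297 = 85.84 mg/L.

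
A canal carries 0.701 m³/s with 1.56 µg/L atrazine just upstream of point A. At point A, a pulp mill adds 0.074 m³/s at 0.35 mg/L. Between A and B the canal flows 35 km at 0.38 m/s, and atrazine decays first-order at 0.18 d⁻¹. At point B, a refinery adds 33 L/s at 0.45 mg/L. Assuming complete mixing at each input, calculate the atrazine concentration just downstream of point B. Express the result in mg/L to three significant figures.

0.0460 mg/L

1.56 µg/L = 0.00156 mg/L.
After input A: C = (0.701·0.00156 + 0.074·0.35) / 0.775 = 0.03483 mg/L.
Over the 35 km reach to input B (t = 9.211e+04 s = 1.066 d), decay gives C = 0.03483·exp(−0.18·1.066) = 0.02875 mg/L.
33 L/s = 0.033 m³/s.
After input B: C = (0.775·0.02875 + 0.033·0.45) / 0.808 = 0.04595 mg/L.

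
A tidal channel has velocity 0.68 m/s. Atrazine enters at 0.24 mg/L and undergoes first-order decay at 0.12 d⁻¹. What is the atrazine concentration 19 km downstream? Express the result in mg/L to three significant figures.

Travel time t = 19 km / 0.68 m/s = 1.9e+04/0.68 = 2.794e+04 s = 0.3234 d.
First-order decay: C = 0.24·exp(−0.12·0.3234) = 0.24·0.9619 = 0.2309 mg/L.

0.231 mg/L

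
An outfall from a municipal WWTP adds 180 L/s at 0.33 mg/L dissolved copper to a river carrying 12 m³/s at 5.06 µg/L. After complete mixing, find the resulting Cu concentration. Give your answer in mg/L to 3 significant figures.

180 L/s = 0.18 m³/s.
5.06 µg/L = 0.00506 mg/L.
Conservation of mass across the mixing zone: C = (0.18·0.33 + 12·0.00506) / (0.18 + 12) = 0.1201/12.18 = 0.009862 mg/L.

0.00986 mg/L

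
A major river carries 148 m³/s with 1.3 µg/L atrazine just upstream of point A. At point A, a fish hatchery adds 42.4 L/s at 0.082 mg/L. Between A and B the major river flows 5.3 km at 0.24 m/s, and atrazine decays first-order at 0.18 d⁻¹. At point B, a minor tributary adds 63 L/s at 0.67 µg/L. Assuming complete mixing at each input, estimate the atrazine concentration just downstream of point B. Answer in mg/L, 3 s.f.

0.00126 mg/L

1.3 µg/L = 0.0013 mg/L.
42.4 L/s = 0.0424 m³/s.
After input A: C = (148·0.0013 + 0.0424·0.082) / 148 = 0.001323 mg/L.
Over the 5.3 km reach to input B (t = 2.208e+04 s = 0.2556 d), decay gives C = 0.001323·exp(−0.18·0.2556) = 0.001264 mg/L.
63 L/s = 0.063 m³/s.
0.67 µg/L = 0.00067 mg/L.
After input B: C = (148·0.001264 + 0.063·0.00067) / 148.1 = 0.001263 mg/L.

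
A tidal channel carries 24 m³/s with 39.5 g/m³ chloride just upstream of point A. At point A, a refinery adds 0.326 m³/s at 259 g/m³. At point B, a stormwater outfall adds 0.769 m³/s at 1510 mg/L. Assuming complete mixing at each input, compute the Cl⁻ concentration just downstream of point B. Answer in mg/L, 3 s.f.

87.4 mg/L

After input A: C = (24·39.5 + 0.326·259) / 24.33 = 42.44 mg/L.
After input B: C = (24.33·42.44 + 0.769·1510) / 25.09 = 87.41 mg/L.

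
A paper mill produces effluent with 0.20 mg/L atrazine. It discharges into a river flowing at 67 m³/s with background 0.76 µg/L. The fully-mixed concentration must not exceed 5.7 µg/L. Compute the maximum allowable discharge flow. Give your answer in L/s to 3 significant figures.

1700 L/s

0.76 µg/L = 0.00076 mg/L.
5.7 µg/L = 0.0057 mg/L.
Mass balance at complete mixing: C_std·(Q_w + Q_r) = Q_w·C_e + Q_r·C_b.
Rearranging, Q_w = Q_r·(C_std − C_b)/(C_e − C_std) = 67·(0.0057 − 0.00076) / (0.2 − 0.0057) = 1.703 m³/s.
= 1703 L/s.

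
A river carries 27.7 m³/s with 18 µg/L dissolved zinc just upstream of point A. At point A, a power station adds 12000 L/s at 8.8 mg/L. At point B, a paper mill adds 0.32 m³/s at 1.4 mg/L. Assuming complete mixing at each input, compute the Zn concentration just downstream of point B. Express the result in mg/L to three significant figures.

2.66 mg/L

18 µg/L = 0.018 mg/L.
12000 L/s = 12 m³/s.
After input A: C = (27.7·0.018 + 12·8.8) / 39.7 = 2.673 mg/L.
After input B: C = (39.7·2.673 + 0.32·1.4) / 40.02 = 2.662 mg/L.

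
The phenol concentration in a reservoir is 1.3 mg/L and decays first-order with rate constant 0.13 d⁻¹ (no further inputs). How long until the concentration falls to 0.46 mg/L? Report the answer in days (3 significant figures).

t = ln(C₀/C)/k = ln(1.3/0.46)/0.13 = 1.039/0.13 = 7.991 d.

7.99 d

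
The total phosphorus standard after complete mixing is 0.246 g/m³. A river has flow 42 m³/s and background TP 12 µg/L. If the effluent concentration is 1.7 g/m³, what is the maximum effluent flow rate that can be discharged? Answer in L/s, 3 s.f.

12 µg/L = 0.012 mg/L.
Mass balance at complete mixing: C_std·(Q_w + Q_r) = Q_w·C_e + Q_r·C_b.
Rearranging, Q_w = Q_r·(C_std − C_b)/(C_e − C_std) = 42·(0.246 − 0.012) / (1.7 − 0.246) = 6.759 m³/s.
= 6759 L/s.

6760 L/s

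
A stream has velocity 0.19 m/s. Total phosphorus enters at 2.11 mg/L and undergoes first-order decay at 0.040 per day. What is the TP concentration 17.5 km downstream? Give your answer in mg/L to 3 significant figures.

Travel time t = 17.5 km / 0.19 m/s = 1.75e+04/0.19 = 9.211e+04 s = 1.066 d.
First-order decay: C = 2.11·exp(−0.040·1.066) = 2.11·0.9583 = 2.022 mg/L.

2.02 mg/L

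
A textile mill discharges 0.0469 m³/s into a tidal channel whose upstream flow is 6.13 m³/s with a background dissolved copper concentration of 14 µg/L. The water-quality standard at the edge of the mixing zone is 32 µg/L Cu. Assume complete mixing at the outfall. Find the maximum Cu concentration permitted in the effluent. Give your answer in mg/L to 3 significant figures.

14 µg/L = 0.014 mg/L.
32 µg/L = 0.032 mg/L.
Mass balance: 0.032·6.177 = 0.0469·Cₑ + 6.13·0.014.
Cₑ = (0.1977 − 0.08582) / 0.0469 = 2.385 mg/L.

2.38 mg/L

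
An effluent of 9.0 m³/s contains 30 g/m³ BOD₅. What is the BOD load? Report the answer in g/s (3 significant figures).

Mass flux = Q·C = 9 m³/s × 30 g/m³ = 270 g/s.

270 g/s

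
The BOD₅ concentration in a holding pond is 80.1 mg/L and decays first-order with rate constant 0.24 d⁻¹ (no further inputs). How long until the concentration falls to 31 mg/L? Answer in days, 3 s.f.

3.96 d

t = ln(C₀/C)/k = ln(80.1/31)/0.24 = 0.9493/0.24 = 3.955 d.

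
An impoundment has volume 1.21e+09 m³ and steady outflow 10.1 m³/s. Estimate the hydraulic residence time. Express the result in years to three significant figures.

3.80 yr

Q = 10.1 m³/s × 3.156e+07 s/yr = 3.187e+08 m³/yr.
Hydraulic residence time τ = V/Q = 1.21e+09/3.187e+08 = 3.796 yr.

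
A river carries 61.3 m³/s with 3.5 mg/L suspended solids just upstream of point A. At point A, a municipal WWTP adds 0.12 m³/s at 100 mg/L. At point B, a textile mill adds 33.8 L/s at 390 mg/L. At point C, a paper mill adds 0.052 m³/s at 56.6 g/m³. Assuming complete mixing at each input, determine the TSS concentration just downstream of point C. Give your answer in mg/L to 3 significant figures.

3.95 mg/L

After input A: C = (61.3·3.5 + 0.12·100) / 61.42 = 3.689 mg/L.
33.8 L/s = 0.0338 m³/s.
After input B: C = (61.42·3.689 + 0.0338·390) / 61.45 = 3.901 mg/L.
After input C: C = (61.45·3.901 + 0.052·56.6) / 61.51 = 3.946 mg/L.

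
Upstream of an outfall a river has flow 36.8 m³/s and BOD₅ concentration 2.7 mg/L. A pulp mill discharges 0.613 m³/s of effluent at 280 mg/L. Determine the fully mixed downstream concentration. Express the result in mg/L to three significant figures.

By mass balance at complete mixing, C = (0.613·280 + 36.8·2.7) / (0.613 + 36.8) = 271/37.41 = 7.243 mg/L.

7.24 mg/L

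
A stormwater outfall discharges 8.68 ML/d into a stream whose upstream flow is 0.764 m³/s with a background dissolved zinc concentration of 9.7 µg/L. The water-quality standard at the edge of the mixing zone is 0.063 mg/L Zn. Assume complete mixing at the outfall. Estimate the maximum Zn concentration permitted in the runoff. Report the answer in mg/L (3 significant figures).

0.468 mg/L

8.68 ML/d = 0.1005 m³/s.
9.7 µg/L = 0.0097 mg/L.
Mass balance: 0.063·0.8645 = 0.1005·Cₑ + 0.764·0.0097.
Cₑ = (0.05446 − 0.007411) / 0.1005 = 0.4683 mg/L.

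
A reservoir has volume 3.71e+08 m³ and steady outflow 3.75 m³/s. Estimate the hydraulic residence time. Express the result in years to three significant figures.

Q = 3.75 m³/s × 3.156e+07 s/yr = 1.183e+08 m³/yr.
Hydraulic residence time τ = V/Q = 3.71e+08/1.183e+08 = 3.135 yr.

3.14 yr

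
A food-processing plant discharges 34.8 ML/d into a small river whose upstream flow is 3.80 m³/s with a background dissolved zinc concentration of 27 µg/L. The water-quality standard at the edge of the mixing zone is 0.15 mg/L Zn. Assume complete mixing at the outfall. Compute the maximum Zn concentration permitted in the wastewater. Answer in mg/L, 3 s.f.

1.31 mg/L

34.8 ML/d = 0.4028 m³/s.
27 µg/L = 0.027 mg/L.
Mass balance: 0.15·4.203 = 0.4028·Cₑ + 3.8·0.027.
Cₑ = (0.6304 − 0.1026) / 0.4028 = 1.31 mg/L.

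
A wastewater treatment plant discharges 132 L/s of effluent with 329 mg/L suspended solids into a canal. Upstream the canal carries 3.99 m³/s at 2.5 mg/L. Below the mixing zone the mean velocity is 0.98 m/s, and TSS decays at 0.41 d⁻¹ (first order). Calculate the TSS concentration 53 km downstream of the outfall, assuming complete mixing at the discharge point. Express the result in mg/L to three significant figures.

10.0 mg/L

132 L/s = 0.132 m³/s.
After complete mixing, C₀ = (0.132·329 + 3.99·2.5) / 4.122 = 12.96 mg/L.
Travel time t = 5.3e+04 m / 0.98 m/s = 5.408e+04 s = 0.6259 d.
C = 12.96·exp(−0.41·0.6259) = 12.96·0.7736 = 10.02 mg/L.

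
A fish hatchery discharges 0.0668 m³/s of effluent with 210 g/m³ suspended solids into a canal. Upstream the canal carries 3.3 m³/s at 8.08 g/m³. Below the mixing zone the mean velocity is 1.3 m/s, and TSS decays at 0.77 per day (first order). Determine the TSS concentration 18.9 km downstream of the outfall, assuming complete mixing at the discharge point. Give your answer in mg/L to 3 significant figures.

After complete mixing, C₀ = (0.0668·210 + 3.3·8.08) / 3.367 = 12.09 mg/L.
Travel time t = 1.89e+04 m / 1.3 m/s = 1.454e+04 s = 0.1683 d.
C = 12.09·exp(−0.77·0.1683) = 12.09·0.8785 = 10.62 mg/L.

10.6 mg/L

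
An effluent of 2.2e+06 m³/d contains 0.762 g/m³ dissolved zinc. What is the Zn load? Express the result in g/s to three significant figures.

2.2e+06 m³/d = 25.46 m³/s.
Mass flux = Q·C = 25.46 m³/s × 0.762 g/m³ = 19.4 g/s.

19.4 g/s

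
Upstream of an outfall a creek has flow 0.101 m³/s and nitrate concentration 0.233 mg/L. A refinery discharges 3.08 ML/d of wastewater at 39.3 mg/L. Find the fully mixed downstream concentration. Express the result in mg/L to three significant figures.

10.4 mg/L

3.08 ML/d = 0.03565 m³/s.
Flow-weighted mixing gives C = (0.03565·39.3 + 0.101·0.233) / (0.03565 + 0.101) = 1.425/0.1366 = 10.42 mg/L.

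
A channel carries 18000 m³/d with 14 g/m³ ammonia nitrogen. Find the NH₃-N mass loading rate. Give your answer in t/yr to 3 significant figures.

92.0 t/yr

18000 m³/d = 0.2083 m³/s.
Mass flux = Q·C = 0.2083 m³/s × 14 g/m³ = 2.917 g/s.
= 2.917 g/s × 31.56 = 92.04 t/yr.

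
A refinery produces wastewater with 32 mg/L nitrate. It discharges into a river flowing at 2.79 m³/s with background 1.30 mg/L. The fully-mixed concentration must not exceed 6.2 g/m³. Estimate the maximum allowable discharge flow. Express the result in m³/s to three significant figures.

0.530 m³/s

Mass balance at complete mixing: C_std·(Q_w + Q_r) = Q_w·C_e + Q_r·C_b.
Rearranging, Q_w = Q_r·(C_std − C_b)/(C_e − C_std) = 2.79·(6.2 − 1.3) / (32 − 6.2) = 0.5299 m³/s.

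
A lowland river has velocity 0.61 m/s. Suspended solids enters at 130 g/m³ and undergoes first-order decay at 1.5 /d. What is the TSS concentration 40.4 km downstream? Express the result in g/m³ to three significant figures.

Travel time t = 40.4 km / 0.61 m/s = 4.04e+04/0.61 = 6.623e+04 s = 0.7665 d.
First-order decay: C = 130·exp(−1.5·0.7665) = 130·0.3167 = 41.17 g/m³.

41.2 g/m³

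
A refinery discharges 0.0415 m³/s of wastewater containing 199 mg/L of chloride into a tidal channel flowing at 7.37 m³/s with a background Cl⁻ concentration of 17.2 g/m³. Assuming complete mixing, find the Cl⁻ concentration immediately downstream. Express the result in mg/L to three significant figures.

18.2 mg/L

Flow-weighted mixing gives C = (0.0415·199 + 7.37·17.2) / (0.0415 + 7.37) = 135/7.412 = 18.22 mg/L.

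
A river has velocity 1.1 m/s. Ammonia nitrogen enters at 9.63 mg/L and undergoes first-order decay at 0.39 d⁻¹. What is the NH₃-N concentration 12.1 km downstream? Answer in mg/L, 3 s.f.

9.16 mg/L

Travel time t = 12.1 km / 1.1 m/s = 1.21e+04/1.1 = 1.1e+04 s = 0.1273 d.
First-order decay: C = 9.63·exp(−0.39·0.1273) = 9.63·0.9516 = 9.164 mg/L.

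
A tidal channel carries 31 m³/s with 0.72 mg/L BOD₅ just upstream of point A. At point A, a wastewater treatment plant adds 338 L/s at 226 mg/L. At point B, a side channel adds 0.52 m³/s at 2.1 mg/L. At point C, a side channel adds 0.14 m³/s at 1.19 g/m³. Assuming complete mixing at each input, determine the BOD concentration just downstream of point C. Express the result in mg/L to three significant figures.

338 L/s = 0.338 m³/s.
After input A: C = (31·0.72 + 0.338·226) / 31.34 = 3.15 mg/L.
After input B: C = (31.34·3.15 + 0.52·2.1) / 31.86 = 3.133 mg/L.
After input C: C = (31.86·3.133 + 0.14·1.19) / 32 = 3.124 mg/L.

3.12 mg/L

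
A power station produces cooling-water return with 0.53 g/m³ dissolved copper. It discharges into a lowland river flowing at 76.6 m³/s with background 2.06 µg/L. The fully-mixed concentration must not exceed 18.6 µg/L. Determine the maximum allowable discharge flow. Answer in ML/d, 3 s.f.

214 ML/d

2.06 µg/L = 0.00206 mg/L.
18.6 µg/L = 0.0186 mg/L.
Mass balance at complete mixing: C_std·(Q_w + Q_r) = Q_w·C_e + Q_r·C_b.
Rearranging, Q_w = Q_r·(C_std − C_b)/(C_e − C_std) = 76.6·(0.0186 − 0.00206) / (0.53 − 0.0186) = 2.477 m³/s.
= 214.1 ML/d.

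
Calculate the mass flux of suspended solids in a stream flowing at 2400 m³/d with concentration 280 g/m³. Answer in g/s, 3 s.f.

2400 m³/d = 0.02778 m³/s.
Mass flux = Q·C = 0.02778 m³/s × 280 g/m³ = 7.778 g/s.

7.78 g/s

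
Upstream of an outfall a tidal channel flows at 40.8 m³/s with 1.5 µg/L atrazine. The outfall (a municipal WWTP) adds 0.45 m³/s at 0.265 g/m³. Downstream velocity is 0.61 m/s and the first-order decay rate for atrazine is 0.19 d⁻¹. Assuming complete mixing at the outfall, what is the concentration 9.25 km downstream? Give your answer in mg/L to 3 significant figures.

0.00423 mg/L

1.5 µg/L = 0.0015 mg/L.
After complete mixing, C₀ = (0.45·0.265 + 40.8·0.0015) / 41.25 = 0.004375 mg/L.
Travel time t = 9250 m / 0.61 m/s = 1.516e+04 s = 0.1755 d.
C = 0.004375·exp(−0.19·0.1755) = 0.004375·0.9672 = 0.004231 mg/L.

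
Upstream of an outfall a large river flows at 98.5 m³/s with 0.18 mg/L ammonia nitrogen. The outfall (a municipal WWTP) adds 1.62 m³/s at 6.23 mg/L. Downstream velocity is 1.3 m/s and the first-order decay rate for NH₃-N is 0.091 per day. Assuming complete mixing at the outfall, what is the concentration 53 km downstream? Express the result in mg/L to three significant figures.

0.266 mg/L

After complete mixing, C₀ = (1.62·6.23 + 98.5·0.18) / 100.1 = 0.2779 mg/L.
Travel time t = 5.3e+04 m / 1.3 m/s = 4.077e+04 s = 0.4719 d.
C = 0.2779·exp(−0.091·0.4719) = 0.2779·0.958 = 0.2662 mg/L.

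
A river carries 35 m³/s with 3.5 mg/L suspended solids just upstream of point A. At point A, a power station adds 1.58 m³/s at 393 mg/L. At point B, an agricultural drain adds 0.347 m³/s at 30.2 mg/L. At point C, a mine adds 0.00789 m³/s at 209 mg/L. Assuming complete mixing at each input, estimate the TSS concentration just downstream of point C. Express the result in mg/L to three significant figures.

After input A: C = (35·3.5 + 1.58·393) / 36.58 = 20.32 mg/L.
After input B: C = (36.58·20.32 + 0.347·30.2) / 36.93 = 20.42 mg/L.
After input C: C = (36.93·20.42 + 0.00789·209) / 36.93 = 20.46 mg/L.

20.5 mg/L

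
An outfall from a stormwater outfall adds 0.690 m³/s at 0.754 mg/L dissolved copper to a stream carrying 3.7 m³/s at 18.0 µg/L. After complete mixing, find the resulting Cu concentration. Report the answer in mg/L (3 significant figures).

18.0 µg/L = 0.018 mg/L.
By mass balance at complete mixing, C = (0.69·0.754 + 3.7·0.018) / (0.69 + 3.7) = 0.5869/4.39 = 0.1337 mg/L.

0.134 mg/L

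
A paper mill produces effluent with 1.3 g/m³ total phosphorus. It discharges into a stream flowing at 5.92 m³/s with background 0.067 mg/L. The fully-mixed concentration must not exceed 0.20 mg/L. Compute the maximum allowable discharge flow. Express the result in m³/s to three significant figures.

Mass balance at complete mixing: C_std·(Q_w + Q_r) = Q_w·C_e + Q_r·C_b.
Rearranging, Q_w = Q_r·(C_std − C_b)/(C_e − C_std) = 5.92·(0.2 − 0.067) / (1.3 − 0.2) = 0.7158 m³/s.

0.716 m³/s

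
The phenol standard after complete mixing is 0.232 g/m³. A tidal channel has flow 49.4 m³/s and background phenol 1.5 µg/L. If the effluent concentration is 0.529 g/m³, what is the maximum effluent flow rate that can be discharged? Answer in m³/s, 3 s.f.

1.5 µg/L = 0.0015 mg/L.
Mass balance at complete mixing: C_std·(Q_w + Q_r) = Q_w·C_e + Q_r·C_b.
Rearranging, Q_w = Q_r·(C_std − C_b)/(C_e − C_std) = 49.4·(0.232 − 0.0015) / (0.529 − 0.232) = 38.34 m³/s.

38.3 m³/s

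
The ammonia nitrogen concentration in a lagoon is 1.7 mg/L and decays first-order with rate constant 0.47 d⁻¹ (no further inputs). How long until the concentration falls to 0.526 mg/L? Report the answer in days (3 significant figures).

2.50 d

t = ln(C₀/C)/k = ln(1.7/0.526)/0.47 = 1.173/0.47 = 2.496 d.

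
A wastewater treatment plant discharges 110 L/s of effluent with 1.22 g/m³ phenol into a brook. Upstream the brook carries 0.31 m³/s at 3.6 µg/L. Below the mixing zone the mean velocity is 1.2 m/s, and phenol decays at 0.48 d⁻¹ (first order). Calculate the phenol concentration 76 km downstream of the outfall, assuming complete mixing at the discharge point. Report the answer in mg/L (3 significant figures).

110 L/s = 0.11 m³/s.
3.6 µg/L = 0.0036 mg/L.
After complete mixing, C₀ = (0.11·1.22 + 0.31·0.0036) / 0.42 = 0.3222 mg/L.
Travel time t = 7.6e+04 m / 1.2 m/s = 6.333e+04 s = 0.733 d.
C = 0.3222·exp(−0.48·0.733) = 0.3222·0.7034 = 0.2266 mg/L.

0.227 mg/L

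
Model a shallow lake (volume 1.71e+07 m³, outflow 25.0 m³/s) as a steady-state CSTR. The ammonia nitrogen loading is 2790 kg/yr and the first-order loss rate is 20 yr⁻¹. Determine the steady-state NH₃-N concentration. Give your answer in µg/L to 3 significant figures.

Outflow Q = 25.0 m³/s × 3.156e+07 s/yr = 7.889e+08 m³/yr.
Steady-state CSTR mass balance: W = Q·C + k·V·C, so C = W/(Q + kV).
Q + kV = 7.889e+08 + 20·1.71e+07 = 1.131e+09 m³/yr.
C = 2790/1.131e+09 = 2.467e-06 kg/m³ = 0.002467 mg/L = 2.467 µg/L.

2.47 µg/L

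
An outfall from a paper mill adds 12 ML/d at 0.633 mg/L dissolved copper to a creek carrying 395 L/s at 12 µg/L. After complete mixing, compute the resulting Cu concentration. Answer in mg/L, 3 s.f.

0.174 mg/L

12 ML/d = 0.1389 m³/s.
395 L/s = 0.395 m³/s.
12 µg/L = 0.012 mg/L.
Flow-weighted mixing gives C = (0.1389·0.633 + 0.395·0.012) / (0.1389 + 0.395) = 0.09266/0.5339 = 0.1736 mg/L.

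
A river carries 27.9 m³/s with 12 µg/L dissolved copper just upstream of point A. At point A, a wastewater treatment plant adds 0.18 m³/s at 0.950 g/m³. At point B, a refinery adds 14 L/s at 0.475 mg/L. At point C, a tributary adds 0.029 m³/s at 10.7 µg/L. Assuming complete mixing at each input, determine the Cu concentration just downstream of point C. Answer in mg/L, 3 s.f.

0.0182 mg/L

12 µg/L = 0.012 mg/L.
After input A: C = (27.9·0.012 + 0.18·0.95) / 28.08 = 0.01801 mg/L.
14 L/s = 0.014 m³/s.
After input B: C = (28.08·0.01801 + 0.014·0.475) / 28.09 = 0.01824 mg/L.
10.7 µg/L = 0.0107 mg/L.
After input C: C = (28.09·0.01824 + 0.029·0.0107) / 28.12 = 0.01823 mg/L.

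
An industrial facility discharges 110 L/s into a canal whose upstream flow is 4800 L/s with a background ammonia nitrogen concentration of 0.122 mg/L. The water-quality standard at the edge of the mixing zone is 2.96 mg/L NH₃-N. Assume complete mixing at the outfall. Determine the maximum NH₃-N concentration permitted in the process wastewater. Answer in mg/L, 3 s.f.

127 mg/L

110 L/s = 0.11 m³/s.
4800 L/s = 4.8 m³/s.
Mass balance: 2.96·4.91 = 0.11·Cₑ + 4.8·0.122.
Cₑ = (14.53 − 0.5856) / 0.11 = 126.8 mg/L.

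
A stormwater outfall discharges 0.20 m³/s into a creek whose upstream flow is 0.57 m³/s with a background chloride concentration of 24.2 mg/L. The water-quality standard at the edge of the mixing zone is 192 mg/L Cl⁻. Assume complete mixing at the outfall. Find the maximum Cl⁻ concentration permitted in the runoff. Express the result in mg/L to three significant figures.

Mass balance: 192·0.77 = 0.2·Cₑ + 0.57·24.2.
Cₑ = (147.8 − 13.79) / 0.2 = 670.2 mg/L.

670 mg/L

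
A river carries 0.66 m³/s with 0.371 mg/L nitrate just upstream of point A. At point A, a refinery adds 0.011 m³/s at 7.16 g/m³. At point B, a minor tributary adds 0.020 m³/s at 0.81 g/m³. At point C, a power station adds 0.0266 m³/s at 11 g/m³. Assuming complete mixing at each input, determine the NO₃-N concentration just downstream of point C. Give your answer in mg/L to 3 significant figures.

After input A: C = (0.66·0.371 + 0.011·7.16) / 0.671 = 0.4823 mg/L.
After input B: C = (0.671·0.4823 + 0.02·0.81) / 0.691 = 0.4918 mg/L.
After input C: C = (0.691·0.4918 + 0.0266·11) / 0.7176 = 0.8813 mg/L.

0.881 mg/L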